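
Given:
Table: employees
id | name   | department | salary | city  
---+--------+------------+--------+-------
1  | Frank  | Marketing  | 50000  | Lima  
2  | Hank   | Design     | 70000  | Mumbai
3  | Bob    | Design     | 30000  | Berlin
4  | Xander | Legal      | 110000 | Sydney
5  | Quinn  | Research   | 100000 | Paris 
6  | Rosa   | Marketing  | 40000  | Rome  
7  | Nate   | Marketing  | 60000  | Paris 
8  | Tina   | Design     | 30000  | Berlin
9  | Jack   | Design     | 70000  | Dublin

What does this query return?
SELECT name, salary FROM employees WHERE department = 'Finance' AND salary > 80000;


Filtering: department = 'Finance' AND salary > 80000
Matching: 0 rows

Empty result set (0 rows)


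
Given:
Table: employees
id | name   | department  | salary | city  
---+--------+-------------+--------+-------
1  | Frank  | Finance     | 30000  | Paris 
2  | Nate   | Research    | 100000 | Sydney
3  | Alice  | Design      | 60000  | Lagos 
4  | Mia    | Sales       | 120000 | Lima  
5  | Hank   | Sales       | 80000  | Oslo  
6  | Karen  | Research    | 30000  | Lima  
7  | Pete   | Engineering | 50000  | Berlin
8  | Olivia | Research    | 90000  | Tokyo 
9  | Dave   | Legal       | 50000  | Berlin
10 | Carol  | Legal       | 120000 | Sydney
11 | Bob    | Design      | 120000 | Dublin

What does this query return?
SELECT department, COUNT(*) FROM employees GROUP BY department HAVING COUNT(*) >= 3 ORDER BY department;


Groups with count >= 3:
  Research: 3 -> PASS
  Design: 2 -> filtered out
  Engineering: 1 -> filtered out
  Finance: 1 -> filtered out
  Legal: 2 -> filtered out
  Sales: 2 -> filtered out


1 groups:
Research, 3


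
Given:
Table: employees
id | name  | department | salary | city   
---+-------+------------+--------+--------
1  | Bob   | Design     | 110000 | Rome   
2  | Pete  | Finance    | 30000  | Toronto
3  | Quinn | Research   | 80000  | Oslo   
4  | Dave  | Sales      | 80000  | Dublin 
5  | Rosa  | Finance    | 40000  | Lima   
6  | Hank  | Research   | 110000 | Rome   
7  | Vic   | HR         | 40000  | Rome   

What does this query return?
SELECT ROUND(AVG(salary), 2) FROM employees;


SUM(salary) = 490000
COUNT = 7
ROUND(AVG, 2) = ROUND(490000 / 7, 2) = 70000.0

70000.0


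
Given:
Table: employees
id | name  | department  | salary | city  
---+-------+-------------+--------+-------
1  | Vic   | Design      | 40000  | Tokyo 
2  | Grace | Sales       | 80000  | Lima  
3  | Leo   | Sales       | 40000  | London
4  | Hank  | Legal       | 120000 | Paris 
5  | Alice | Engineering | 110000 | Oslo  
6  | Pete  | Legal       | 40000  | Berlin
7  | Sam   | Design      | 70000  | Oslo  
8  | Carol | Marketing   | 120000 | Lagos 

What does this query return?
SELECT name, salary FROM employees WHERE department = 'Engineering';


Filtering: department = 'Engineering'
Matching rows: 1

1 rows:
Alice, 110000


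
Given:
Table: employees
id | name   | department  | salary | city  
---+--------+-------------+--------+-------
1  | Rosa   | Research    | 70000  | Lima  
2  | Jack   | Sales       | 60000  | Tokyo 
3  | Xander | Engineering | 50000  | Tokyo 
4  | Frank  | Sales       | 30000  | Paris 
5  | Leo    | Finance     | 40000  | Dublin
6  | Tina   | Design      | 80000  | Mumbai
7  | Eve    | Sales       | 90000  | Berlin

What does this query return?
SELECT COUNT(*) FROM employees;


COUNT(*) counts all rows

7


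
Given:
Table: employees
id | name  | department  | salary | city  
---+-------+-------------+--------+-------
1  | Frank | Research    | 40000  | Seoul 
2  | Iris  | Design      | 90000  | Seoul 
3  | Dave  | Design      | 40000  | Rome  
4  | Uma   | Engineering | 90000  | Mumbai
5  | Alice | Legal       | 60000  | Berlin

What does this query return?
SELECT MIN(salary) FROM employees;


Salaries: 40000, 90000, 40000, 90000, 60000
MIN = 40000

40000


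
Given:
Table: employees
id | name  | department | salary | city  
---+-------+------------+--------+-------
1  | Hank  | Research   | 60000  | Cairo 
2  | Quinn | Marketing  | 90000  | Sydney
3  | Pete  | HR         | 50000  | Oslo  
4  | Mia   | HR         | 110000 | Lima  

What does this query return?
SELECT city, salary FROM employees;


Projecting columns: city, salary

4 rows:
Cairo, 60000
Sydney, 90000
Oslo, 50000
Lima, 110000


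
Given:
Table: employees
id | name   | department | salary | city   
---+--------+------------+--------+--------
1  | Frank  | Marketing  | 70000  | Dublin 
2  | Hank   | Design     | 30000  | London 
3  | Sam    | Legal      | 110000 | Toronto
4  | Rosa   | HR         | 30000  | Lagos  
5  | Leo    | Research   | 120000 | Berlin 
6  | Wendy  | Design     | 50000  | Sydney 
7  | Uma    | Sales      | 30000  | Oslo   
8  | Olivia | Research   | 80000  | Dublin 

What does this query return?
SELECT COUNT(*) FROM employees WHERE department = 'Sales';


Counting rows where department = 'Sales'
  Uma -> MATCH


1


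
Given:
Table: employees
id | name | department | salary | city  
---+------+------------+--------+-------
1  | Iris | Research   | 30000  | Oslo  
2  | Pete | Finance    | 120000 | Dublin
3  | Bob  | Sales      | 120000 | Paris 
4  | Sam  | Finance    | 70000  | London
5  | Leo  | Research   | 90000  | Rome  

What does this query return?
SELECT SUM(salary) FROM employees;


SUM(salary) = 30000 + 120000 + 120000 + 70000 + 90000 = 430000

430000


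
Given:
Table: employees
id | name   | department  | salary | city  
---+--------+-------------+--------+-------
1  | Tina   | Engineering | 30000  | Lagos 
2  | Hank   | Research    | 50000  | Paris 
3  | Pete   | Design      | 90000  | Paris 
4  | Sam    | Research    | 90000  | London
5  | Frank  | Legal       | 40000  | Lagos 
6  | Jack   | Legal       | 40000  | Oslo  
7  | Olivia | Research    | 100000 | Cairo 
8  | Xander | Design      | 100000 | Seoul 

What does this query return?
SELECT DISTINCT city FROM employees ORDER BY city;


All 'city' values (row order): Lagos, Paris, Paris, London, Lagos, Oslo, Cairo, Seoul
Removing duplicates leaves 6 unique value(s).

6 values:
Cairo
Lagos
London
Oslo
Paris
Seoul


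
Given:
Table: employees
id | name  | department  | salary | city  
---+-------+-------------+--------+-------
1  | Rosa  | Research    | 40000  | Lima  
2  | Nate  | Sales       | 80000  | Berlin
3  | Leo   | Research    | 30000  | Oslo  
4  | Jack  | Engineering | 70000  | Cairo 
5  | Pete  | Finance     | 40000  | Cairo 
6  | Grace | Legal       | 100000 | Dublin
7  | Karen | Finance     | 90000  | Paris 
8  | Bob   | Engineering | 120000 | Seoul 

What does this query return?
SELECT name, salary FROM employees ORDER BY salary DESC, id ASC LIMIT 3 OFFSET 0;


Sort by salary DESC (id ASC tiebreak), then skip 0 and take 3
Rows 1 through 3

3 rows:
Bob, 120000
Grace, 100000
Karen, 90000


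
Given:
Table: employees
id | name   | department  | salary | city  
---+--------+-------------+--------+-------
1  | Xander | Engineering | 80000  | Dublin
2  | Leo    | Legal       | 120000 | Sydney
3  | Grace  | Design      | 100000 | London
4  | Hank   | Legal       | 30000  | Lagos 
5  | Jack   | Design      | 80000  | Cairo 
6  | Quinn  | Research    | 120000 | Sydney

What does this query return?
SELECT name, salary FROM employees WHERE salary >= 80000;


Filtering: salary >= 80000
Matching: 5 rows

5 rows:
Xander, 80000
Leo, 120000
Grace, 100000
Jack, 80000
Quinn, 120000


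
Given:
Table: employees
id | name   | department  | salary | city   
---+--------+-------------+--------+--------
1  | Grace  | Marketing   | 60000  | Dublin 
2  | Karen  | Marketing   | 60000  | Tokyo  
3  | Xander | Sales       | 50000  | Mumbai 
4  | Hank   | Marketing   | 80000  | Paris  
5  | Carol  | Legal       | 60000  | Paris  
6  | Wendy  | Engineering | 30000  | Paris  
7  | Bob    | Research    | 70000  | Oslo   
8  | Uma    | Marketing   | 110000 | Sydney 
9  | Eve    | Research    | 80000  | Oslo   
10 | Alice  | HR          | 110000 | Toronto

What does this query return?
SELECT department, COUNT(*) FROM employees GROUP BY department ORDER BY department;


Assigning each row to its department group:
  Grace -> Marketing
  Karen -> Marketing
  Xander -> Sales
  Hank -> Marketing
  Carol -> Legal
  Wendy -> Engineering
  Bob -> Research
  Uma -> Marketing
  Eve -> Research
  Alice -> HR


6 groups:
Engineering, 1
HR, 1
Legal, 1
Marketing, 4
Research, 2
Sales, 1


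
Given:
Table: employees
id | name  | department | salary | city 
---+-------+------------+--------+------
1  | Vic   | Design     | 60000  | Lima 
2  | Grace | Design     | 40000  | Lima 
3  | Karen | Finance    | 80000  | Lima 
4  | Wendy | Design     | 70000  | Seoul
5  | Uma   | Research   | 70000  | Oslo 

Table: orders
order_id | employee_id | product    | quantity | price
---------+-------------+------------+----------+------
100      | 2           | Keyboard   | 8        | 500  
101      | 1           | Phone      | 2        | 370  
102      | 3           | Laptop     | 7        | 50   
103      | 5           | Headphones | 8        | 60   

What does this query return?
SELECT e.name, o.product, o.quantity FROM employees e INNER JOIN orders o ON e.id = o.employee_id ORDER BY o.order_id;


Joining employees.id = orders.employee_id:
  employee Grace (id=2) -> order Keyboard
  employee Vic (id=1) -> order Phone
  employee Karen (id=3) -> order Laptop
  employee Uma (id=5) -> order Headphones


4 rows:
Grace, Keyboard, 8
Vic, Phone, 2
Karen, Laptop, 7
Uma, Headphones, 8


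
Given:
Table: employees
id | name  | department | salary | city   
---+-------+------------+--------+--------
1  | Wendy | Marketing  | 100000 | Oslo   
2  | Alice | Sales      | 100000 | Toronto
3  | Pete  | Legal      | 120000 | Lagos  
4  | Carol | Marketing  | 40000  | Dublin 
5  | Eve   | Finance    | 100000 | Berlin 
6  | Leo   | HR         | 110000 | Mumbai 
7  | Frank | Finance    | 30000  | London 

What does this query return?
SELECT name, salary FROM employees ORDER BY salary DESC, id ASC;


Sorting by salary DESC, then id ASC for ties

7 rows:
Pete, 120000
Leo, 110000
Wendy, 100000
Alice, 100000
Eve, 100000
Carol, 40000
Frank, 30000


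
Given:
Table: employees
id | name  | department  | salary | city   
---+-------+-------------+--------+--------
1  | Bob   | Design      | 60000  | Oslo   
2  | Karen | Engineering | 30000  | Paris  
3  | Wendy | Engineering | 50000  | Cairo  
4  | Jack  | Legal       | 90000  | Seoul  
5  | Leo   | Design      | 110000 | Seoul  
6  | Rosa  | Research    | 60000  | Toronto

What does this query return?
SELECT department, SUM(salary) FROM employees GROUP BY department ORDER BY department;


Summing salary within each department:
  Design: 60000 + 110000 = 170000
  Engineering: 30000 + 50000 = 80000
  Legal: 90000 = 90000
  Research: 60000 = 60000


4 groups:
Design, 170000
Engineering, 80000
Legal, 90000
Research, 60000


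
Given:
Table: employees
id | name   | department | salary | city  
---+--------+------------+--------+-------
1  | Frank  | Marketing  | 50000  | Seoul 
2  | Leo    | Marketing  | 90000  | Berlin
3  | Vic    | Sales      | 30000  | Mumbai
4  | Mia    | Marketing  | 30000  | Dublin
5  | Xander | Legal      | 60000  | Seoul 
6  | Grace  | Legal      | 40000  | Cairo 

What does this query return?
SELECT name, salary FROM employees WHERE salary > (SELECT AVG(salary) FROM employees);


Subquery: AVG(salary) = 50000.0
Filtering: salary > 50000.0
  Leo (90000) -> MATCH
  Xander (60000) -> MATCH


2 rows:
Leo, 90000
Xander, 60000


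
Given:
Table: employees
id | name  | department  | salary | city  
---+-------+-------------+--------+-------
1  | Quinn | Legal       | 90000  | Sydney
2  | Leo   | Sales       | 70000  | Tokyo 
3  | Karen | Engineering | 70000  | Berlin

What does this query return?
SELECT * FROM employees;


SELECT * returns all 3 rows with all columns

3 rows:
1, Quinn, Legal, 90000, Sydney
2, Leo, Sales, 70000, Tokyo
3, Karen, Engineering, 70000, Berlin


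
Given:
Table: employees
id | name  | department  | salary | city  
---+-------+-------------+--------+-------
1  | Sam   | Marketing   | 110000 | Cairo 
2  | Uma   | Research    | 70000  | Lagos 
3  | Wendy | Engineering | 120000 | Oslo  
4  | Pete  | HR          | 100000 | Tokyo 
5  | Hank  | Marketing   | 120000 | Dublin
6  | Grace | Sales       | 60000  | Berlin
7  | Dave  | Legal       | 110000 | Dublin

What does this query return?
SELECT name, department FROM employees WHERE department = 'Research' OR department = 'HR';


Filtering: department = 'Research' OR 'HR'
Matching: 2 rows

2 rows:
Uma, Research
Pete, HR


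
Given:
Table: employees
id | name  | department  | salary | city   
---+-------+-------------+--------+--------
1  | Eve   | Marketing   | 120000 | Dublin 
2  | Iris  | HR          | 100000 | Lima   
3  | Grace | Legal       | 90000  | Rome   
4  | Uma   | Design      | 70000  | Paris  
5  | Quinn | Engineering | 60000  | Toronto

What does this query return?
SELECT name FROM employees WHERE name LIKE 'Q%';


LIKE 'Q%' matches names starting with 'Q'
Matching: 1

1 rows:
Quinn


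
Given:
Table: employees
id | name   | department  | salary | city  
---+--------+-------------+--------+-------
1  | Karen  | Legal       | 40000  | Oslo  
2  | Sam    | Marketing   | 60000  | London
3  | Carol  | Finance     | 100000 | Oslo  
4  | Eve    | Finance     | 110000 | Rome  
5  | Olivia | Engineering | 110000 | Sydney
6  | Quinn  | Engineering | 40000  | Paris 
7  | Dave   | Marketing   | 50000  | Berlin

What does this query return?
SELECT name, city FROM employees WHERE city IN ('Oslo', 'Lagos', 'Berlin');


Filtering: city IN ('Oslo', 'Lagos', 'Berlin')
Matching: 3 rows

3 rows:
Karen, Oslo
Carol, Oslo
Dave, Berlin


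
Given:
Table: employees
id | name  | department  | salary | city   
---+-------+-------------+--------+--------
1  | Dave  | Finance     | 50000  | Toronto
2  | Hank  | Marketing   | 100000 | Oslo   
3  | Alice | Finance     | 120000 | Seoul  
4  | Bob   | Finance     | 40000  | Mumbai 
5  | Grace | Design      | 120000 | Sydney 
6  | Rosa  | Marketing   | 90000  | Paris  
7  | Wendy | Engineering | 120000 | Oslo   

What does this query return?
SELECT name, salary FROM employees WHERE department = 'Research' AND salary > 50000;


Filtering: department = 'Research' AND salary > 50000
Matching: 0 rows

Empty result set (0 rows)


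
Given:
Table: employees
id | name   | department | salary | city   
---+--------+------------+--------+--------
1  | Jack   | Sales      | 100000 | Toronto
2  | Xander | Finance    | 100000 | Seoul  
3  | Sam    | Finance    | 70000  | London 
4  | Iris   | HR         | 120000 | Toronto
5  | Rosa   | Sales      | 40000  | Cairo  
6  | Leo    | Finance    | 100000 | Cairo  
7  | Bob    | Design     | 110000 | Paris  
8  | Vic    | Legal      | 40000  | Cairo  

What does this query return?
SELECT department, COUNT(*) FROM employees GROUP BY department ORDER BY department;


Assigning each row to its department group:
  Jack -> Sales
  Xander -> Finance
  Sam -> Finance
  Iris -> HR
  Rosa -> Sales
  Leo -> Finance
  Bob -> Design
  Vic -> Legal


5 groups:
Design, 1
Finance, 3
HR, 1
Legal, 1
Sales, 2


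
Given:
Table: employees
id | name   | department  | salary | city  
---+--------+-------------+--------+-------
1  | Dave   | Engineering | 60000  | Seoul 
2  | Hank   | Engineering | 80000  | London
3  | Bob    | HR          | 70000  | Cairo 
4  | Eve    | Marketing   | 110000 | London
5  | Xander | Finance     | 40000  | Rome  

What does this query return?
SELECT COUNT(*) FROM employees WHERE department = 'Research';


Counting rows where department = 'Research'


0


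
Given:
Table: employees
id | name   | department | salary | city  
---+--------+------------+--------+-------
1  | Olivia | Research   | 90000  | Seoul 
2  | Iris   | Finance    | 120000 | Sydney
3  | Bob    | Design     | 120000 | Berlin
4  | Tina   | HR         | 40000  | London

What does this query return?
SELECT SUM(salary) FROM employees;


SUM(salary) = 90000 + 120000 + 120000 + 40000 = 370000

370000


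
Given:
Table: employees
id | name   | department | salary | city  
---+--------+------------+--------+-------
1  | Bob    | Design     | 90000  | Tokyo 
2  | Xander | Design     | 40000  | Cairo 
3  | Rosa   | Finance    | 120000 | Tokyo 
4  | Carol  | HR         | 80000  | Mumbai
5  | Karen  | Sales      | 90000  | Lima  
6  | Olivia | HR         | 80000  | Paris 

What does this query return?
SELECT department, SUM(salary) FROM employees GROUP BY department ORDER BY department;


Summing salary within each department:
  Design: 90000 + 40000 = 130000
  Finance: 120000 = 120000
  HR: 80000 + 80000 = 160000
  Sales: 90000 = 90000


4 groups:
Design, 130000
Finance, 120000
HR, 160000
Sales, 90000


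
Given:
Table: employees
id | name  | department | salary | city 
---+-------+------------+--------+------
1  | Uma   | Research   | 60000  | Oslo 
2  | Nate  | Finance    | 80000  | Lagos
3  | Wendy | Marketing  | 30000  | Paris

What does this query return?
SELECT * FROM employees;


SELECT * returns all 3 rows with all columns

3 rows:
1, Uma, Research, 60000, Oslo
2, Nate, Finance, 80000, Lagos
3, Wendy, Marketing, 30000, Paris


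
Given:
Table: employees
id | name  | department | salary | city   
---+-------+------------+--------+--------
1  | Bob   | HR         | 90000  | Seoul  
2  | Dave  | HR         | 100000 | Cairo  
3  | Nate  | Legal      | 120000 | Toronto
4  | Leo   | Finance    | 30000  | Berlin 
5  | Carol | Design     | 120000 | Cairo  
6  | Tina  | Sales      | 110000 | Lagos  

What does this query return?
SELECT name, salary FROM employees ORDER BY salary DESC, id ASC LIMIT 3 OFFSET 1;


Sort by salary DESC (id ASC tiebreak), then skip 1 and take 3
Rows 2 through 4

3 rows:
Carol, 120000
Tina, 110000
Dave, 100000


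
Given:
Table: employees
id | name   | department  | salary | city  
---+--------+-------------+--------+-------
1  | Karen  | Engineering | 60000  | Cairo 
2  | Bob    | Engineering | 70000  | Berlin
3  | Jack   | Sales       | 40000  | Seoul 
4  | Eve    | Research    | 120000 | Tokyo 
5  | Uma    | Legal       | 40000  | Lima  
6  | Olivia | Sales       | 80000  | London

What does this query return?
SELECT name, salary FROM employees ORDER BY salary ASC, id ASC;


Sorting by salary ASC, then id ASC for ties

6 rows:
Jack, 40000
Uma, 40000
Karen, 60000
Bob, 70000
Olivia, 80000
Eve, 120000


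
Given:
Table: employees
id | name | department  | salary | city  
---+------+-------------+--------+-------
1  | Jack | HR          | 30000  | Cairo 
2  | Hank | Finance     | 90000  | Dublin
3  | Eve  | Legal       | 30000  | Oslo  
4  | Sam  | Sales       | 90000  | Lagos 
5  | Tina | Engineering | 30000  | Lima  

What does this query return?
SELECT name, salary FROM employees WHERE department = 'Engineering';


Filtering: department = 'Engineering'
Matching rows: 1

1 rows:
Tina, 30000


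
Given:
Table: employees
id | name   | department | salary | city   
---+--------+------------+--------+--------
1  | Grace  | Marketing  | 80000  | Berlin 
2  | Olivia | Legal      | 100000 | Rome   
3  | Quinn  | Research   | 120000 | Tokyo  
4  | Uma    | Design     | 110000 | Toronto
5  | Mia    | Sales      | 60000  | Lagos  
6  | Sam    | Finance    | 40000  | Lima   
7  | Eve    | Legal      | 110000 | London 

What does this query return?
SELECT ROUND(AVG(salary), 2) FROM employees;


SUM(salary) = 620000
COUNT = 7
ROUND(AVG, 2) = ROUND(620000 / 7, 2) = 88571.43

88571.43


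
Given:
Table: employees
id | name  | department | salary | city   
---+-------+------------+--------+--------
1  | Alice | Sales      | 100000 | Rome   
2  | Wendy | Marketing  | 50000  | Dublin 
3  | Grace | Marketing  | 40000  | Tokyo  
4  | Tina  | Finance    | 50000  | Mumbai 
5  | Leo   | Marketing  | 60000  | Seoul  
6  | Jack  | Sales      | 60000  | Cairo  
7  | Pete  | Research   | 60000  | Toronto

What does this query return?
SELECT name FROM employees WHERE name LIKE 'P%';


LIKE 'P%' matches names starting with 'P'
Matching: 1

1 rows:
Pete


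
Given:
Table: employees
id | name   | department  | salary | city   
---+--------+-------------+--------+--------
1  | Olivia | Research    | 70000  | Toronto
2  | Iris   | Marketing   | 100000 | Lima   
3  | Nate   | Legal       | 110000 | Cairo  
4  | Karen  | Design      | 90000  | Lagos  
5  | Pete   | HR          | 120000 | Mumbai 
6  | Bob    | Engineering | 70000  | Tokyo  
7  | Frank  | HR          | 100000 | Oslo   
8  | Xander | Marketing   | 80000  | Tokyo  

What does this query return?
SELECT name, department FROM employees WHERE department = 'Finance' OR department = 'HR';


Filtering: department = 'Finance' OR 'HR'
Matching: 2 rows

2 rows:
Pete, HR
Frank, HR


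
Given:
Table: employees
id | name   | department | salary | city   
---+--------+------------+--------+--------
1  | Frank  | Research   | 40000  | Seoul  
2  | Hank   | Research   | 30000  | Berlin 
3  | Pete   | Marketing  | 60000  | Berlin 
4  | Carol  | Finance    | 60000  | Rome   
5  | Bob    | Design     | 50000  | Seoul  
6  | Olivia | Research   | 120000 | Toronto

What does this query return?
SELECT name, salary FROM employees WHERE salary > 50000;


Filtering: salary > 50000
Matching: 3 rows

3 rows:
Pete, 60000
Carol, 60000
Olivia, 120000


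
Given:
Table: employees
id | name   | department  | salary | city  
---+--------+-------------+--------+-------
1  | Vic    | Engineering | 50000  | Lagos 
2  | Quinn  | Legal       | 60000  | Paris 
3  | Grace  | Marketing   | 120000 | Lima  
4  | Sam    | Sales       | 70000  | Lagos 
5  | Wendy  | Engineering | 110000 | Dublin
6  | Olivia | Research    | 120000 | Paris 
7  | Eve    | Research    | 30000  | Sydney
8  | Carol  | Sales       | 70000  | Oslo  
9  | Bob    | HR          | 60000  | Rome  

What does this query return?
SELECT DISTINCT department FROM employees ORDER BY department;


All 'department' values (row order): Engineering, Legal, Marketing, Sales, Engineering, Research, Research, Sales, HR
Removing duplicates leaves 6 unique value(s).

6 values:
Engineering
HR
Legal
Marketing
Research
Sales


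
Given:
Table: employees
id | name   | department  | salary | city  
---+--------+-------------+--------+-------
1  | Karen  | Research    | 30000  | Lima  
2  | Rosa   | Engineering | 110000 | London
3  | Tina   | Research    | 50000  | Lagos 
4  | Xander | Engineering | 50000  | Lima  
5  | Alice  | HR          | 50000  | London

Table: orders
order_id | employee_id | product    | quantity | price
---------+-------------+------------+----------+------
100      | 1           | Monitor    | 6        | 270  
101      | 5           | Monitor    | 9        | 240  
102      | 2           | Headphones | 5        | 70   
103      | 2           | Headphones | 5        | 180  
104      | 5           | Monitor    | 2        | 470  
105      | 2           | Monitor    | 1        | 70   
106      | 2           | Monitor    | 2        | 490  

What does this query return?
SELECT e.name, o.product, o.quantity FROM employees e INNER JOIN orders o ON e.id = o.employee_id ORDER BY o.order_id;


Joining employees.id = orders.employee_id:
  employee Karen (id=1) -> order Monitor
  employee Alice (id=5) -> order Monitor
  employee Rosa (id=2) -> order Headphones
  employee Rosa (id=2) -> order Headphones
  employee Alice (id=5) -> order Monitor
  employee Rosa (id=2) -> order Monitor
  employee Rosa (id=2) -> order Monitor


7 rows:
Karen, Monitor, 6
Alice, Monitor, 9
Rosa, Headphones, 5
Rosa, Headphones, 5
Alice, Monitor, 2
Rosa, Monitor, 1
Rosa, Monitor, 2


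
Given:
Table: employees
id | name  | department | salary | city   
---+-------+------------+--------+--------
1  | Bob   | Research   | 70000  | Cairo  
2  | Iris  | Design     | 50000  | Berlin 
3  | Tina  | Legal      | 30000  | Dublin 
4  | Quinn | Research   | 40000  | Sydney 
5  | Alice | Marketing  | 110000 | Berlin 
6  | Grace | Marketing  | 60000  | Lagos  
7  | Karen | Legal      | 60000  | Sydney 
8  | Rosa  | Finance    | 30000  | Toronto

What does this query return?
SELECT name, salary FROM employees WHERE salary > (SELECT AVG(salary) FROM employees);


Subquery: AVG(salary) = 56250.0
Filtering: salary > 56250.0
  Bob (70000) -> MATCH
  Alice (110000) -> MATCH
  Grace (60000) -> MATCH
  Karen (60000) -> MATCH


4 rows:
Bob, 70000
Alice, 110000
Grace, 60000
Karen, 60000


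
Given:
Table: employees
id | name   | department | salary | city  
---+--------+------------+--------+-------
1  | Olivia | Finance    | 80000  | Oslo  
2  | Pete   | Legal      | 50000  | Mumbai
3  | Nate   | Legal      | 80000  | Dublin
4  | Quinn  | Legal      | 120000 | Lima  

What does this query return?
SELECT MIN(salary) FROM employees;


Salaries: 80000, 50000, 80000, 120000
MIN = 50000

50000


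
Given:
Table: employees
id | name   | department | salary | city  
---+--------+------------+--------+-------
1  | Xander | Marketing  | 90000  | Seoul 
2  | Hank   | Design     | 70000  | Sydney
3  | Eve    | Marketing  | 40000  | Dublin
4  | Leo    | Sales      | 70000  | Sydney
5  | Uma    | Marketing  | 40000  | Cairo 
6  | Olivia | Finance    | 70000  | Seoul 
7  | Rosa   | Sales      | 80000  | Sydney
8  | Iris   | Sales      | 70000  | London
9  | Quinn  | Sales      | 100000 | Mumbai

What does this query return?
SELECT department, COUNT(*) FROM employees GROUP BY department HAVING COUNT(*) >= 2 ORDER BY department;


Groups with count >= 2:
  Marketing: 3 -> PASS
  Sales: 4 -> PASS
  Design: 1 -> filtered out
  Finance: 1 -> filtered out


2 groups:
Marketing, 3
Sales, 4


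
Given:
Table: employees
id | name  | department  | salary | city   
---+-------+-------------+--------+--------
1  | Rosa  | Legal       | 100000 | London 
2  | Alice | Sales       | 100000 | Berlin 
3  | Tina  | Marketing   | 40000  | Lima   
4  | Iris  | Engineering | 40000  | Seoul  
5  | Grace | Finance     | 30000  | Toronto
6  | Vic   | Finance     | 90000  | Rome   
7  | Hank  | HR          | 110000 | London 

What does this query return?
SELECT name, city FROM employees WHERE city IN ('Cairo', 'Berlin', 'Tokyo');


Filtering: city IN ('Cairo', 'Berlin', 'Tokyo')
Matching: 1 rows

1 rows:
Alice, Berlin


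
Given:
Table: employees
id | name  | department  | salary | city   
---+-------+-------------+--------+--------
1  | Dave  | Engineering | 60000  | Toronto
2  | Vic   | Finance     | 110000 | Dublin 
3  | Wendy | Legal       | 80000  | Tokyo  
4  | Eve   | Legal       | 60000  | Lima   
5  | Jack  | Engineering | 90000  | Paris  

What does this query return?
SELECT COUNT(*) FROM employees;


COUNT(*) counts all rows

5


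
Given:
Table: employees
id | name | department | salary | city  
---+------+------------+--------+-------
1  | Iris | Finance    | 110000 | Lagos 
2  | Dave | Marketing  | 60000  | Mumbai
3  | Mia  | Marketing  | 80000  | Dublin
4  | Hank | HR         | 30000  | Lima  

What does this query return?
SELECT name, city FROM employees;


Projecting columns: name, city

4 rows:
Iris, Lagos
Dave, Mumbai
Mia, Dublin
Hank, Lima


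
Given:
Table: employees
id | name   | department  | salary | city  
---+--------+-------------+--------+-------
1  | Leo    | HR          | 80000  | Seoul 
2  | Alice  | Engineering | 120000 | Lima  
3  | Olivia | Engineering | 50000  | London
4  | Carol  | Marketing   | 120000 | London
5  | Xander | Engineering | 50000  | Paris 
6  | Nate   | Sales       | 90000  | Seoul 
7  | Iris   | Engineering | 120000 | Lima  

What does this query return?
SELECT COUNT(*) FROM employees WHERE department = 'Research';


Counting rows where department = 'Research'


0


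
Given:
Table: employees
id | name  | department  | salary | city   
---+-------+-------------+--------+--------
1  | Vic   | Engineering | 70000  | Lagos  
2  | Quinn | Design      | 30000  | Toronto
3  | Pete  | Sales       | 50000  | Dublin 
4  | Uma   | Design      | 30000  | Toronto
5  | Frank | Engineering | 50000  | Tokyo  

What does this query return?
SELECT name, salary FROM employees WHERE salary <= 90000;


Filtering: salary <= 90000
Matching: 5 rows

5 rows:
Vic, 70000
Quinn, 30000
Pete, 50000
Uma, 30000
Frank, 50000


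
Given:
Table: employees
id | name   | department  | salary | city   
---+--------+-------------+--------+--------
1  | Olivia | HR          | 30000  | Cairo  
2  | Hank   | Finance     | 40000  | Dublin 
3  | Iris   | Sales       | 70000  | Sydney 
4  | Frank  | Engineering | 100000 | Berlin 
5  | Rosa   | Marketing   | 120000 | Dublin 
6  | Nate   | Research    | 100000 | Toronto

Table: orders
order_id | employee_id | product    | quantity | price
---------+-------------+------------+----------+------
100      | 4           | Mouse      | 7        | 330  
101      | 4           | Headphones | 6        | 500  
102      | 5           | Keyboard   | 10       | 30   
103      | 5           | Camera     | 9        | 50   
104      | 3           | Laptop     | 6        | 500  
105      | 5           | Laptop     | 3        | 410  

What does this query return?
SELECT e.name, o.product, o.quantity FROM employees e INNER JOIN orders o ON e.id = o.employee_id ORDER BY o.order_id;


Joining employees.id = orders.employee_id:
  employee Frank (id=4) -> order Mouse
  employee Frank (id=4) -> order Headphones
  employee Rosa (id=5) -> order Keyboard
  employee Rosa (id=5) -> order Camera
  employee Iris (id=3) -> order Laptop
  employee Rosa (id=5) -> order Laptop


6 rows:
Frank, Mouse, 7
Frank, Headphones, 6
Rosa, Keyboard, 10
Rosa, Camera, 9
Iris, Laptop, 6
Rosa, Laptop, 3


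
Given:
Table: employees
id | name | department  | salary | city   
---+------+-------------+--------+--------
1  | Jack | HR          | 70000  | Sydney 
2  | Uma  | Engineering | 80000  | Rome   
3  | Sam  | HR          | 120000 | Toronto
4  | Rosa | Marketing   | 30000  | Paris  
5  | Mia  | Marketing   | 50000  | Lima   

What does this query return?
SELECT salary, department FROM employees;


Projecting columns: salary, department

5 rows:
70000, HR
80000, Engineering
120000, HR
30000, Marketing
50000, Marketing


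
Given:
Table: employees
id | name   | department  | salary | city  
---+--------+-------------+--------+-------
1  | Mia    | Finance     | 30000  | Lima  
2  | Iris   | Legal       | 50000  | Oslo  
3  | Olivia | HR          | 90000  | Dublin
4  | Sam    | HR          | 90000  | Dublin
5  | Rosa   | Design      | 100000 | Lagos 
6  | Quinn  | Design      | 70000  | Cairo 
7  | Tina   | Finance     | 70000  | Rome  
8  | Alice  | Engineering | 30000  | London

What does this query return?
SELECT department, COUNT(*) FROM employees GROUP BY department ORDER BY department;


Assigning each row to its department group:
  Mia -> Finance
  Iris -> Legal
  Olivia -> HR
  Sam -> HR
  Rosa -> Design
  Quinn -> Design
  Tina -> Finance
  Alice -> Engineering


5 groups:
Design, 2
Engineering, 1
Finance, 2
HR, 2
Legal, 1


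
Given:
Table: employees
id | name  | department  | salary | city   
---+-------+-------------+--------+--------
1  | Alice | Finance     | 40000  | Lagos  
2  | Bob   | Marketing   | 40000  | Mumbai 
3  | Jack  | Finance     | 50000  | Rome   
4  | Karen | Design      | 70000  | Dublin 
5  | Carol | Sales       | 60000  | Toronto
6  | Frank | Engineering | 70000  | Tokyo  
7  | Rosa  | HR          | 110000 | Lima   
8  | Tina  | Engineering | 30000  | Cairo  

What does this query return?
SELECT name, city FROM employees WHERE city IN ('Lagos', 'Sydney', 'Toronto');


Filtering: city IN ('Lagos', 'Sydney', 'Toronto')
Matching: 2 rows

2 rows:
Alice, Lagos
Carol, Toronto


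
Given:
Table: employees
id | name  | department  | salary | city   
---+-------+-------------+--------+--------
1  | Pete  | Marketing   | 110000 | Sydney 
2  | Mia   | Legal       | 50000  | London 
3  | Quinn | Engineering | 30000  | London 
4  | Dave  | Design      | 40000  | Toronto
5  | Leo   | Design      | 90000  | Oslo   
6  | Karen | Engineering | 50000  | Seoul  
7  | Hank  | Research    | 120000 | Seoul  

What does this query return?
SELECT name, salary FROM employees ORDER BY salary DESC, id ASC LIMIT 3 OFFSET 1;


Sort by salary DESC (id ASC tiebreak), then skip 1 and take 3
Rows 2 through 4

3 rows:
Pete, 110000
Leo, 90000
Mia, 50000


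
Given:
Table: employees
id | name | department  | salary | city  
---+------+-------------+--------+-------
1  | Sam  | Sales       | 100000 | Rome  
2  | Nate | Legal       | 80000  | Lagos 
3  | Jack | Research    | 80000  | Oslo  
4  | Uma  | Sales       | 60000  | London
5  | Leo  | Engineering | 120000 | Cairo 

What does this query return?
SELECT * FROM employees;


SELECT * returns all 5 rows with all columns

5 rows:
1, Sam, Sales, 100000, Rome
2, Nate, Legal, 80000, Lagos
3, Jack, Research, 80000, Oslo
4, Uma, Sales, 60000, London
5, Leo, Engineering, 120000, Cairo


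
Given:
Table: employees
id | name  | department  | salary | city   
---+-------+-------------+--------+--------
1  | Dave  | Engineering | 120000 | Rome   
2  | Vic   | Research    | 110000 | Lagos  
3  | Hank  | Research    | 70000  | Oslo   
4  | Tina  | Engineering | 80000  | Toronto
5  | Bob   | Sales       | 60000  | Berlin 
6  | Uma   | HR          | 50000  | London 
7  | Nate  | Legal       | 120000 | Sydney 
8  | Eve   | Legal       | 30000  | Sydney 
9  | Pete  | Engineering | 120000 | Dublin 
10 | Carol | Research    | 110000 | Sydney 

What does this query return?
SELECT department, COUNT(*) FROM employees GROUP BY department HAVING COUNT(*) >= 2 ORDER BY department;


Groups with count >= 2:
  Engineering: 3 -> PASS
  Legal: 2 -> PASS
  Research: 3 -> PASS
  HR: 1 -> filtered out
  Sales: 1 -> filtered out


3 groups:
Engineering, 3
Legal, 2
Research, 3


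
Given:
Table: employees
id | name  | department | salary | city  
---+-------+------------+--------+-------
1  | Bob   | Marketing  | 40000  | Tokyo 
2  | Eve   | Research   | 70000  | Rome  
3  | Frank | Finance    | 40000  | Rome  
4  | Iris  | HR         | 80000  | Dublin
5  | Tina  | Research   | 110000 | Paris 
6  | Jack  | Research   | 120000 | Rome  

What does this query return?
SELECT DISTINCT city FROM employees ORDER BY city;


All 'city' values (row order): Tokyo, Rome, Rome, Dublin, Paris, Rome
Removing duplicates leaves 4 unique value(s).

4 values:
Dublin
Paris
Rome
Tokyo


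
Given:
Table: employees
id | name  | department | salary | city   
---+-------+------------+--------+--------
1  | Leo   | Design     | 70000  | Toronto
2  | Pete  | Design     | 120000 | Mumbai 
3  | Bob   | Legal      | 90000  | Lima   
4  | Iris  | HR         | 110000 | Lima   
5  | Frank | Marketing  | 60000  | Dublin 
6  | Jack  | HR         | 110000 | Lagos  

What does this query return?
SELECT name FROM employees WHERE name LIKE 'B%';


LIKE 'B%' matches names starting with 'B'
Matching: 1

1 rows:
Bob


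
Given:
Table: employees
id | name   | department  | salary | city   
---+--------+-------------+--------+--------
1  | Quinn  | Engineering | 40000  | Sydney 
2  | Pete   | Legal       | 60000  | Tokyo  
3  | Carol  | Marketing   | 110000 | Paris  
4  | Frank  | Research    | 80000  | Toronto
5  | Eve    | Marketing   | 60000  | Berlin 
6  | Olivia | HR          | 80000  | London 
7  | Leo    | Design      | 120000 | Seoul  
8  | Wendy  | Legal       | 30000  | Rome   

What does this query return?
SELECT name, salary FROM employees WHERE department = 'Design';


Filtering: department = 'Design'
Matching rows: 1

1 rows:
Leo, 120000


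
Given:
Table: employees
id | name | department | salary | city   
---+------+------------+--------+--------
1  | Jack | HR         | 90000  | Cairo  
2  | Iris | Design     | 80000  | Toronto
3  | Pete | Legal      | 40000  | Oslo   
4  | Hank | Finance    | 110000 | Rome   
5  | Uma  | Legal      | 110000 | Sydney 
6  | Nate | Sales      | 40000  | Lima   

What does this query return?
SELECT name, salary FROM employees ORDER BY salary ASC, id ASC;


Sorting by salary ASC, then id ASC for ties

6 rows:
Pete, 40000
Nate, 40000
Iris, 80000
Jack, 90000
Hank, 110000
Uma, 110000


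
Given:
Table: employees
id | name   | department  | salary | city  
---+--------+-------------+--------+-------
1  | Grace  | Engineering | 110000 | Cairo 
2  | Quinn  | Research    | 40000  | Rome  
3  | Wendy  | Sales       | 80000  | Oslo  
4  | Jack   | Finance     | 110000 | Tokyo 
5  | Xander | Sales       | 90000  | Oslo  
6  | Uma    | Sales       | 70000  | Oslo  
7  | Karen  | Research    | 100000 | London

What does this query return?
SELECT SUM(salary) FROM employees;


SUM(salary) = 110000 + 40000 + 80000 + 110000 + 90000 + 70000 + 100000 = 600000

600000


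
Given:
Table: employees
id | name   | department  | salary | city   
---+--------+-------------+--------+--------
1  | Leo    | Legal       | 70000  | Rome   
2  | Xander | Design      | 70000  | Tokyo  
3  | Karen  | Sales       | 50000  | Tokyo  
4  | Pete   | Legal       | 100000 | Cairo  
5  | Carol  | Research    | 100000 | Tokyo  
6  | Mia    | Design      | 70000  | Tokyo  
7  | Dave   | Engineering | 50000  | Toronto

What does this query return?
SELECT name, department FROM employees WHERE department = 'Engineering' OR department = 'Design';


Filtering: department = 'Engineering' OR 'Design'
Matching: 3 rows

3 rows:
Xander, Design
Mia, Design
Dave, Engineering


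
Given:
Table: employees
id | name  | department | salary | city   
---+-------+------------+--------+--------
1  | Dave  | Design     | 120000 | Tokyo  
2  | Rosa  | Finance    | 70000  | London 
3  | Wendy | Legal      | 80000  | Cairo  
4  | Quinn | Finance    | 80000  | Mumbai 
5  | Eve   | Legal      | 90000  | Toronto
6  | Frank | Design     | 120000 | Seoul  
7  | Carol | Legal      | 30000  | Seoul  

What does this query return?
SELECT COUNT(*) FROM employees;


COUNT(*) counts all rows

7


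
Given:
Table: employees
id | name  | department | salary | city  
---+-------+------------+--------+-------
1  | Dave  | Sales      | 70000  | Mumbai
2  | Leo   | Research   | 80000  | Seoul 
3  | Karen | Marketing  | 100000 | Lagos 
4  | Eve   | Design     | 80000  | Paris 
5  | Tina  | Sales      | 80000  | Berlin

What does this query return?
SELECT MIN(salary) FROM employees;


Salaries: 70000, 80000, 100000, 80000, 80000
MIN = 70000

70000


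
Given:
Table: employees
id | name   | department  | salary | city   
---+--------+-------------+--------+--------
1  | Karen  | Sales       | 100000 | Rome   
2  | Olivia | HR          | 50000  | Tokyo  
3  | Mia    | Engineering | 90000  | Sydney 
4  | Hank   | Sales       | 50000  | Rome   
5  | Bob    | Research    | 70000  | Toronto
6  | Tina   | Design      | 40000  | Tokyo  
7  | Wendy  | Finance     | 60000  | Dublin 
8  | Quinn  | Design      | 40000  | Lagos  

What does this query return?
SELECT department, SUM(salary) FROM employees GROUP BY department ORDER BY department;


Summing salary within each department:
  Design: 40000 + 40000 = 80000
  Engineering: 90000 = 90000
  Finance: 60000 = 60000
  HR: 50000 = 50000
  Research: 70000 = 70000
  Sales: 100000 + 50000 = 150000


6 groups:
Design, 80000
Engineering, 90000
Finance, 60000
HR, 50000
Research, 70000
Sales, 150000


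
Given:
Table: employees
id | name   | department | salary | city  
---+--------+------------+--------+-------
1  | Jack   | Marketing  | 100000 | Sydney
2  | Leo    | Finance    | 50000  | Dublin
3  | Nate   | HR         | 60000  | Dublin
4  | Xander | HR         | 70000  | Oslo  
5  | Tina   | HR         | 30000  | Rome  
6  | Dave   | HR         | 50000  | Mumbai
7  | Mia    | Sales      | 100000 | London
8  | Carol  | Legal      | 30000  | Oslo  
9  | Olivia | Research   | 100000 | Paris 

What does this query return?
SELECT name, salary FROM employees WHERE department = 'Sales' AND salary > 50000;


Filtering: department = 'Sales' AND salary > 50000
Matching: 1 rows

1 rows:
Mia, 100000


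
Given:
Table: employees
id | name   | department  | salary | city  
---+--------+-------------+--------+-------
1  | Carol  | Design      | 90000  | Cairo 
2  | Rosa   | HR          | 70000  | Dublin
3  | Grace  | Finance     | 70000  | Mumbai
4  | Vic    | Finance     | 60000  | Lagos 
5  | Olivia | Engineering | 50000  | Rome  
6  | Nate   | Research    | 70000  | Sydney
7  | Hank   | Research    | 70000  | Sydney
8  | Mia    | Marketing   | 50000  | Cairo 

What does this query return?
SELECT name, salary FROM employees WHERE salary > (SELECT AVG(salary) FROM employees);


Subquery: AVG(salary) = 66250.0
Filtering: salary > 66250.0
  Carol (90000) -> MATCH
  Rosa (70000) -> MATCH
  Grace (70000) -> MATCH
  Nate (70000) -> MATCH
  Hank (70000) -> MATCH


5 rows:
Carol, 90000
Rosa, 70000
Grace, 70000
Nate, 70000
Hank, 70000
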